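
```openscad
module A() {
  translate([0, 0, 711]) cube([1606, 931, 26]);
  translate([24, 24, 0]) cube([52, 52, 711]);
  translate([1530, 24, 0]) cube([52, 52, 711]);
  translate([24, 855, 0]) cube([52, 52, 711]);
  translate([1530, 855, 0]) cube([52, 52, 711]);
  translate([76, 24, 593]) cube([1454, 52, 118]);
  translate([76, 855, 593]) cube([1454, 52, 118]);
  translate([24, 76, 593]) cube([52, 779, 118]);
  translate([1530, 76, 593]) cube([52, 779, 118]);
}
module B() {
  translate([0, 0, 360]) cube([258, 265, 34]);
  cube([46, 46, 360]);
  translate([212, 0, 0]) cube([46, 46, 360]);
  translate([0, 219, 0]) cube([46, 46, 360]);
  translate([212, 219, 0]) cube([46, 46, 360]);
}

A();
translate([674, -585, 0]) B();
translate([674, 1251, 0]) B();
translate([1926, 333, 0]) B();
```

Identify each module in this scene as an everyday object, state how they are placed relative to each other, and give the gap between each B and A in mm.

A is a table. B is a stool. Three stools sit around the table at the −y, +y, +x sides. The gap between each stool and the table is 320 mm.

Each stool's nearest face is 320 mm from the table's bounding box.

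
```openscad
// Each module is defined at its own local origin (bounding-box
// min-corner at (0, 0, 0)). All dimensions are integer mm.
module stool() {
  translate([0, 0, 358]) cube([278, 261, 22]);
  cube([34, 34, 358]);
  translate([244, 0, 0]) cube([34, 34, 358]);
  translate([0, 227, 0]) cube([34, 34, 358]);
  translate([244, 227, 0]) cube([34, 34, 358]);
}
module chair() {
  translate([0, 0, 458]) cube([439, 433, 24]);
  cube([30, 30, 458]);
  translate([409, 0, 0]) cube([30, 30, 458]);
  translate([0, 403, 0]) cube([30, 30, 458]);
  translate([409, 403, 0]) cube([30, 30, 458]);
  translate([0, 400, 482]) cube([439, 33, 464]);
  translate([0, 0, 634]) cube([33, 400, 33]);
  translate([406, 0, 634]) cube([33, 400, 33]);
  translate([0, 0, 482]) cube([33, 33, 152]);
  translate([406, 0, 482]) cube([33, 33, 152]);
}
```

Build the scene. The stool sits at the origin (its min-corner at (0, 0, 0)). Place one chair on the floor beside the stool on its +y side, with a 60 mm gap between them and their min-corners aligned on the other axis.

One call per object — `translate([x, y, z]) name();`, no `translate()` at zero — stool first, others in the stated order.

stool();
translate([0, 321, 0]) chair();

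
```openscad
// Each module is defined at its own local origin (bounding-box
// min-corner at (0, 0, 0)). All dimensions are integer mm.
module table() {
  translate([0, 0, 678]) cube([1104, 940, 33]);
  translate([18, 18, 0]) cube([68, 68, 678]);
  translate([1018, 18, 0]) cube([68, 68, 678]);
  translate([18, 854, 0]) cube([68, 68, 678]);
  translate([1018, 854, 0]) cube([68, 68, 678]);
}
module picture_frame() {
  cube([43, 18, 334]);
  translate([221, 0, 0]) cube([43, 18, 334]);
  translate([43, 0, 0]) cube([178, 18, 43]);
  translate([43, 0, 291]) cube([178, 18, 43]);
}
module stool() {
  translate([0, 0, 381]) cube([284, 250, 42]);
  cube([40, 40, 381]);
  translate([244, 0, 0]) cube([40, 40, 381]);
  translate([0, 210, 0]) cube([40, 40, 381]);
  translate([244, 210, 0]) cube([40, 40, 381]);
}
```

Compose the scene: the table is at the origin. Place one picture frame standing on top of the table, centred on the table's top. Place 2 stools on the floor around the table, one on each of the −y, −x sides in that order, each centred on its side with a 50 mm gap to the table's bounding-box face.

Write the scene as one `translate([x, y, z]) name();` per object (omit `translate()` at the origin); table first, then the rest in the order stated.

table();
translate([420, 461, 711]) picture_frame();
translate([410, -300, 0]) stool();
translate([-334, 345, 0]) stool();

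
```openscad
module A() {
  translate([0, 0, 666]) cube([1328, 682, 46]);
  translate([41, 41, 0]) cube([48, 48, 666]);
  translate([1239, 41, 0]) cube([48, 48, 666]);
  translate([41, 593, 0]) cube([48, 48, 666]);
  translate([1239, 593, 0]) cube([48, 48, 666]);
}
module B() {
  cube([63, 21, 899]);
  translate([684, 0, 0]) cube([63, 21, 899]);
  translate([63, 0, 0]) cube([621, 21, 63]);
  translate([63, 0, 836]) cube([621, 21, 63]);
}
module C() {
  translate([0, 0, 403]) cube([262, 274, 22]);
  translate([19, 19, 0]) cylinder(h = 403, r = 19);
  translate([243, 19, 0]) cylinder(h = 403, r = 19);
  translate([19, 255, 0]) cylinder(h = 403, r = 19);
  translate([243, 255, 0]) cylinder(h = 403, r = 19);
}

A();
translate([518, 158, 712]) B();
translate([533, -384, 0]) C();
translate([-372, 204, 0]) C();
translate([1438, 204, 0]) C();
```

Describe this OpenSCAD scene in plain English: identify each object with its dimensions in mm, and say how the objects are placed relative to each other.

A is a rectangular dining table. The top is 1328×682×46 mm with its upper surface at z = 712 mm. It stands on four 48×48 mm square legs, each inset 41 mm from the nearest pair of top edges, running from the floor to the underside of the top.

B is a picture frame with a 621×773 mm rectangular opening (x by z) and a uniform 63 mm border on every side. Frame depth is 21 mm along y. It is built from two vertical stiles running the full outside height and two horizontal rails spanning the gap between the stiles.

C is a four-legged stool. The seat is 262×274 mm, 22 mm thick, top at z = 425 mm. It stands on four round legs, each 38 mm in diameter, from z = 0 to the seat underside, each leg's axis is inset half a diameter from the nearest pair of seat edges (so the leg's bounding box is flush with the corner).

The picture frame is on top of the table. Three stools sit around the table at the −y, −x, +x sides.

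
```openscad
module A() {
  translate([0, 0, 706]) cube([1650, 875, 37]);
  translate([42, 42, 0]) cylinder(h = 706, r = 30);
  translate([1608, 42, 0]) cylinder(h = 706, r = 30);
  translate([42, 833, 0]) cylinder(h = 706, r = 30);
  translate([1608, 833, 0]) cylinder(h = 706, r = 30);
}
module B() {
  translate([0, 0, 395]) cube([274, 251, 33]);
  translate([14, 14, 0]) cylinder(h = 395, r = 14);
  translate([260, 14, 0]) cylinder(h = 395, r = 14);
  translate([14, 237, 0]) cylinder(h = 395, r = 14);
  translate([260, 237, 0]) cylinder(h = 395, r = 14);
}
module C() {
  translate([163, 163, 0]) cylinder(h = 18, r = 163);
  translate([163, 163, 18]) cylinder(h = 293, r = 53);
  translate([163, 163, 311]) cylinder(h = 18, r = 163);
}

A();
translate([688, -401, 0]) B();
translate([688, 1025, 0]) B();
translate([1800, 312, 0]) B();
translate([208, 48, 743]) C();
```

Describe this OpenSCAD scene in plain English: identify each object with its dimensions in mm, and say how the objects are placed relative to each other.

A is a table with a 1650×875 mm rectangular top, 37 mm thick, top surface at z = 743 mm, supported by four round legs of 60 mm diameter, each leg's bounding box inset 12 mm from the nearest pair of top edges, running from the floor.

B is a four-legged stool. The seat is a 274×251×33 mm slab whose top surface is at z = 428 mm; four round legs, each 28 mm in diameter, run from the floor (z = 0) to the underside of the seat, each leg's axis is inset half a diameter from the nearest pair of seat edges (so the leg's bounding box is flush with the corner).

C is a spool: two coaxial disc flanges of radius 163 mm and thickness 18 mm, joined by a core cylinder of radius 53 mm and height 293 mm. The lower flange rests on z = 0 and the three cylinders share a vertical axis.

Three stools sit around the table at the −y, +y, +x sides. The spool is on top of the table.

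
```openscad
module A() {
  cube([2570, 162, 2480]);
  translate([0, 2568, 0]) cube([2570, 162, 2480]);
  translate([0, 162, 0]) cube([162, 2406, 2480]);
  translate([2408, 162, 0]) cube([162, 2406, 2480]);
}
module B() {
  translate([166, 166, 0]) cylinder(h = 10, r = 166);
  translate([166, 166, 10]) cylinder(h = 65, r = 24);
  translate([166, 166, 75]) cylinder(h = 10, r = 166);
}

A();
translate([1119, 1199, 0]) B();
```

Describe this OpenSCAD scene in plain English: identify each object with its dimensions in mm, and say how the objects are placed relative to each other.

A is the wall frame of a small rectangular building: four walls, each 2480 mm tall and 162 mm thick, enclosing a footprint 2570 mm (x) by 2730 mm (y) outside-to-outside, with no floor or roof. The front and back walls (the −y and +y sides) span the full width; the two side walls fit between them.

B is a spool: two coaxial disc flanges of radius 166 mm and thickness 10 mm, joined by a core cylinder of radius 24 mm and height 65 mm. The lower flange rests on z = 0 and the three cylinders share a vertical axis.

The spool sits inside the house frame, centred.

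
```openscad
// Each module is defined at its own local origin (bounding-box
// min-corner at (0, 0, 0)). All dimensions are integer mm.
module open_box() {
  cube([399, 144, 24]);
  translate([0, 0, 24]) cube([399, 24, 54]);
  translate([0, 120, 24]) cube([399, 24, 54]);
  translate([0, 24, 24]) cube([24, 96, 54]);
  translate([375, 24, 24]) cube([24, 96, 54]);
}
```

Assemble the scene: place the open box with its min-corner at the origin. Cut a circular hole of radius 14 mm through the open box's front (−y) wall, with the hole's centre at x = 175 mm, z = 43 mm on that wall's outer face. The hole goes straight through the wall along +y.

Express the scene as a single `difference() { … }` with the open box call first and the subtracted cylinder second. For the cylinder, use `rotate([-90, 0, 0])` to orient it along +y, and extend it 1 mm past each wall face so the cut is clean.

difference() {
  open_box();
  translate([175, -1, 43]) rotate([-90, 0, 0]) cylinder(h = 26, r = 14);
}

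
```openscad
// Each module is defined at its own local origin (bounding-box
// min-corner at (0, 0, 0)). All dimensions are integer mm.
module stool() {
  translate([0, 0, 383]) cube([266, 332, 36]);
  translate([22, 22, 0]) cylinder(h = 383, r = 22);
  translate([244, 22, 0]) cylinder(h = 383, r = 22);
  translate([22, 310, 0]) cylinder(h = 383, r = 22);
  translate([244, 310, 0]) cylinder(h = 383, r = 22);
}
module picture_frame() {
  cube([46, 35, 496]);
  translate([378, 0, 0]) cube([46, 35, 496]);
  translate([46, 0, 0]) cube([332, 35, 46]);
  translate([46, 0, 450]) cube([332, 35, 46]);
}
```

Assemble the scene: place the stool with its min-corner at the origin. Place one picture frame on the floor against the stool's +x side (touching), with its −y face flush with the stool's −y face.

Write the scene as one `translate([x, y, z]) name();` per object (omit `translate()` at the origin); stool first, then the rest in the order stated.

stool();
translate([266, 0, 0]) picture_frame();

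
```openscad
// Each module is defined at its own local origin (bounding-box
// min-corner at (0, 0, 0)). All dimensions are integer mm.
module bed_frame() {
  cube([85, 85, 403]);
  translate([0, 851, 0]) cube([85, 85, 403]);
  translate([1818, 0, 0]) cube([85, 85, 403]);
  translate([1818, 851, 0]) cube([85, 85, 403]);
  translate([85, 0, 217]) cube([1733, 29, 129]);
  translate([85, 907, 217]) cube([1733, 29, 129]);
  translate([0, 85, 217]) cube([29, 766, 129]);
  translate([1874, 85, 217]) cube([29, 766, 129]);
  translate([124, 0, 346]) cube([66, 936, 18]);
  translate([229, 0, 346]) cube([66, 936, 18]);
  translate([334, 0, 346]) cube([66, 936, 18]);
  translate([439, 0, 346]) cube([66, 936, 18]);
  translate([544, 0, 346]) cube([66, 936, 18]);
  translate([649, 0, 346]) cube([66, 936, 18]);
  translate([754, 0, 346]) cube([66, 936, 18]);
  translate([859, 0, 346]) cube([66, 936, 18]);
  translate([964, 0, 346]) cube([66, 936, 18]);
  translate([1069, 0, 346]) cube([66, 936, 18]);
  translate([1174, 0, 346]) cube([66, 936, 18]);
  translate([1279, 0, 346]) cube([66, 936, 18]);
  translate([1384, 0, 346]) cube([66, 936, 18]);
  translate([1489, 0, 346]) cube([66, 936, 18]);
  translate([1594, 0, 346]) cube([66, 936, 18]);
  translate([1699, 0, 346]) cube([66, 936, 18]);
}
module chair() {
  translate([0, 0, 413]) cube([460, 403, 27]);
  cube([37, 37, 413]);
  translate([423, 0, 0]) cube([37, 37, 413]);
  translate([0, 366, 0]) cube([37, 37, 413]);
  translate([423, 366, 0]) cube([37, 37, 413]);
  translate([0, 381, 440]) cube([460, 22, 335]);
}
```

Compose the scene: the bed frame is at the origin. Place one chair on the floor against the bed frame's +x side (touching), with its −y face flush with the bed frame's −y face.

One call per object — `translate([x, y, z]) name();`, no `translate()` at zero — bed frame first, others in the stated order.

bed_frame();
translate([1903, 0, 0]) chair();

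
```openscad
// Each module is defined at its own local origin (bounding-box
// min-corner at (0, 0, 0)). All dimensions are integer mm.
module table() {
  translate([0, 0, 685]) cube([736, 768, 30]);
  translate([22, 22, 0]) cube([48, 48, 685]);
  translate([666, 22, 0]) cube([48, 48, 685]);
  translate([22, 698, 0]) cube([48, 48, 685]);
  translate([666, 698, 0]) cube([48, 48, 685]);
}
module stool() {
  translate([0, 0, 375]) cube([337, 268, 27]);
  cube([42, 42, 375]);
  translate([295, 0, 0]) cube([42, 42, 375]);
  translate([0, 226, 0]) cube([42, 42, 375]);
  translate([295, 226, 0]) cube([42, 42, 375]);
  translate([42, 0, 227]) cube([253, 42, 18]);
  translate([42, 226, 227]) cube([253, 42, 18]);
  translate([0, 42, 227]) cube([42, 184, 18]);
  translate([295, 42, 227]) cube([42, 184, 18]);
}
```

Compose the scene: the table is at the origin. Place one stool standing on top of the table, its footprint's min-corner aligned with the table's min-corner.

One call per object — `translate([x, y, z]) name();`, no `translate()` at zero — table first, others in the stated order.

table();
translate([0, 0, 715]) stool();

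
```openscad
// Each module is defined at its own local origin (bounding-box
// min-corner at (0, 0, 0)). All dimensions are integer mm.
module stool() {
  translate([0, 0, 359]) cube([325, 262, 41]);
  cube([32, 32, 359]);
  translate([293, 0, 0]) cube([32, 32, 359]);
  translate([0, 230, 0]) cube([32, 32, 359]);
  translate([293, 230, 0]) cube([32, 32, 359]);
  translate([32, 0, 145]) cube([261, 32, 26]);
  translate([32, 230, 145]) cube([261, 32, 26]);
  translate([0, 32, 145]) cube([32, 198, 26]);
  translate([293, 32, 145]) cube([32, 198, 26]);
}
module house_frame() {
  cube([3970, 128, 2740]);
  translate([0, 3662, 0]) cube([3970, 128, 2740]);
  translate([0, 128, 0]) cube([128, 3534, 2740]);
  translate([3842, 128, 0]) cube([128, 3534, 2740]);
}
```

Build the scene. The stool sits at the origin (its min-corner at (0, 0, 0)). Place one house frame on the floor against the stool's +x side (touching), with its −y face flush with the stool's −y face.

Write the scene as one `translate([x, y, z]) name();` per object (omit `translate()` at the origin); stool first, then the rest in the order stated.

stool();
translate([325, 0, 0]) house_frame();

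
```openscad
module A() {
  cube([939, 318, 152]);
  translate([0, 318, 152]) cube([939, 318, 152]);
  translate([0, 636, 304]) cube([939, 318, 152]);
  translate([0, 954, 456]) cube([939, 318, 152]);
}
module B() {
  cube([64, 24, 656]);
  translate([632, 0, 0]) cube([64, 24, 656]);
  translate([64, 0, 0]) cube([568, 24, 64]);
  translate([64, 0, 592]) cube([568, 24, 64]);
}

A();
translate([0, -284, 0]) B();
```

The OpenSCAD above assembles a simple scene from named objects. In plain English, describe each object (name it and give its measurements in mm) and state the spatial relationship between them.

A is a straight staircase of 4 solid steps. Each step is 939 mm wide (x), 318 mm deep (y, the going) and 152 mm tall (the rise). The first step rests on the floor; each subsequent step sits one going further in +y and one rise higher in +z, directly behind and above the previous step with no overlap.

B is a rectangular picture frame lying in the x–z plane (depth along y). The opening is 568 mm wide (x) by 528 mm tall (z), surrounded by a border 64 mm wide on all four sides. The frame is 24 mm deep and is made of two full-height vertical stiles with two horizontal rails fitted between them.

The picture frame is on the floor beside the staircase on its −y side.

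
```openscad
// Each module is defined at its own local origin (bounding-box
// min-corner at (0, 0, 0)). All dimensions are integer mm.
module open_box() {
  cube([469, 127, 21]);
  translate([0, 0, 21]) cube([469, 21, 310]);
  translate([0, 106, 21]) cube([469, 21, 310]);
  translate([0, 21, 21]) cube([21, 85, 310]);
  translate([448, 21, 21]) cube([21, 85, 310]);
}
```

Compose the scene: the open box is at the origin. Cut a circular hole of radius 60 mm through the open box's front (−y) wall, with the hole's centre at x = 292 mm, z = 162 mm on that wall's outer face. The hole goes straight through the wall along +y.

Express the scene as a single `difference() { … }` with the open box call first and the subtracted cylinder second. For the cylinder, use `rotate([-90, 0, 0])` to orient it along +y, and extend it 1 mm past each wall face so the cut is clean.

difference() {
  open_box();
  translate([292, -1, 162]) rotate([-90, 0, 0]) cylinder(h = 23, r = 60);
}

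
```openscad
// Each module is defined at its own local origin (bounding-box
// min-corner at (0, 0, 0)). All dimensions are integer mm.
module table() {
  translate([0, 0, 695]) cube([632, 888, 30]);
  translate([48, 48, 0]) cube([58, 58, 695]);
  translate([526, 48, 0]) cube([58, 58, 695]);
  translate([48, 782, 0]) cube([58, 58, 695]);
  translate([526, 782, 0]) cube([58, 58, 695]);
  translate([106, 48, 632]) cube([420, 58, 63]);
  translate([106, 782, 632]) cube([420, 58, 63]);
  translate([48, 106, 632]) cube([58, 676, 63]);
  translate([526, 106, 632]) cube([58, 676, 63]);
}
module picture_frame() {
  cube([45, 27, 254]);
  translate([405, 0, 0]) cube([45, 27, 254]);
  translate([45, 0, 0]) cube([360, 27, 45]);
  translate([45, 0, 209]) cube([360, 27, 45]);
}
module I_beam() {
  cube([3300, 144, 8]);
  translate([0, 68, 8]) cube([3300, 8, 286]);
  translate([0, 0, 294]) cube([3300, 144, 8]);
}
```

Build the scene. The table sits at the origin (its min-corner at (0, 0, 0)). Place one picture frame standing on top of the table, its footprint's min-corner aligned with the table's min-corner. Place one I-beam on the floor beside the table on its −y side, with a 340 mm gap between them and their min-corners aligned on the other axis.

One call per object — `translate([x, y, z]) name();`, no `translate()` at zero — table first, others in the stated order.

table();
translate([0, 0, 725]) picture_frame();
translate([0, -484, 0]) I_beam();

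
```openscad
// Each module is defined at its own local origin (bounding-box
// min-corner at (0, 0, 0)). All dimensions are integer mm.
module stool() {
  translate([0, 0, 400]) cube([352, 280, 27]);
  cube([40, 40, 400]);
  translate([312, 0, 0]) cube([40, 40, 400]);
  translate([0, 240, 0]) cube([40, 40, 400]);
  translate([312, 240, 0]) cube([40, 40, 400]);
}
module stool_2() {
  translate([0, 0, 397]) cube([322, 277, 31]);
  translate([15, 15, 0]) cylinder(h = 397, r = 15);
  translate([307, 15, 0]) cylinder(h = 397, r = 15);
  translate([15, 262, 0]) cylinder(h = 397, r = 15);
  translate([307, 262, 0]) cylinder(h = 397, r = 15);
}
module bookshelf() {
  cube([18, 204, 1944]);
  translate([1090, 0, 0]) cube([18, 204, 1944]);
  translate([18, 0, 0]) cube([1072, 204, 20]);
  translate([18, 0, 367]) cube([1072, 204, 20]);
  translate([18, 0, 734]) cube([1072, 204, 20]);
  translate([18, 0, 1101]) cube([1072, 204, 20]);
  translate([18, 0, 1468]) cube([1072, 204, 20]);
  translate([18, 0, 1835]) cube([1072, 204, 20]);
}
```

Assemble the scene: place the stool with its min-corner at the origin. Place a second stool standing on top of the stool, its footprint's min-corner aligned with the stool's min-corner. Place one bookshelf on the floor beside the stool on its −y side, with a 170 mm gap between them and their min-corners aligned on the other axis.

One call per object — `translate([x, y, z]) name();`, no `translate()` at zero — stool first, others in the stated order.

stool();
translate([0, 0, 427]) stool_2();
translate([0, -374, 0]) bookshelf();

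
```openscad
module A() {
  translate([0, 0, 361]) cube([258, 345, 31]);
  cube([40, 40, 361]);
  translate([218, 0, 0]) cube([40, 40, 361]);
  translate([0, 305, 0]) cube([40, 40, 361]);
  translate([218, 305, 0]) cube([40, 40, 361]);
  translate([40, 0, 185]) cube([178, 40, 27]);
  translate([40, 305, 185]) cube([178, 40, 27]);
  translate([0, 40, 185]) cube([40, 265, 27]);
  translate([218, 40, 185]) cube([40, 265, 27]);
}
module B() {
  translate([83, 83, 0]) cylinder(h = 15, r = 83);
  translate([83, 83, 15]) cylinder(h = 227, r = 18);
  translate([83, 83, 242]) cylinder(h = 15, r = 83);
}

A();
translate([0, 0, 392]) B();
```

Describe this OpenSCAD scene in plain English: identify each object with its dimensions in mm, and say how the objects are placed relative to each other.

A is a four-legged stool. The seat is 258×345 mm, 31 mm thick, top at z = 392 mm. It stands on four square legs, each 40×40 mm in cross-section, from z = 0 to the seat underside, each flush with a corner of the seat. Four stretchers, 40 mm wide and 27 mm tall, connect adjacent legs with their undersides at z = 185 mm, each running between the inner faces of the legs it joins and aligned with the legs' outer faces on the other axis.

B is a spool: two coaxial disc flanges of radius 83 mm and thickness 15 mm, joined by a core cylinder of radius 18 mm and height 227 mm. The lower flange rests on z = 0 and the three cylinders share a vertical axis.

The spool is on top of the stool.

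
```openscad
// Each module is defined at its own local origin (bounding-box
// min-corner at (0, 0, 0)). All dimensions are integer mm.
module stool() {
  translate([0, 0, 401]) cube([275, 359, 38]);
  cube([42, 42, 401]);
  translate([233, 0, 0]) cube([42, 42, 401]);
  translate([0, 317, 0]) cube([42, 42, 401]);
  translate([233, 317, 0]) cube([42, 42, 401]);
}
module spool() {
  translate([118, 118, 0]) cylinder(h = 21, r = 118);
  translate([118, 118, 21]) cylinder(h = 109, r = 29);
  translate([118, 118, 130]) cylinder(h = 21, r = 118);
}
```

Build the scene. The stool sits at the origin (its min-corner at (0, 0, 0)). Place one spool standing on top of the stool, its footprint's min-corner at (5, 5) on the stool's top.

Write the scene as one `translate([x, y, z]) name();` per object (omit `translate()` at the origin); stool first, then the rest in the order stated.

stool();
translate([5, 5, 439]) spool();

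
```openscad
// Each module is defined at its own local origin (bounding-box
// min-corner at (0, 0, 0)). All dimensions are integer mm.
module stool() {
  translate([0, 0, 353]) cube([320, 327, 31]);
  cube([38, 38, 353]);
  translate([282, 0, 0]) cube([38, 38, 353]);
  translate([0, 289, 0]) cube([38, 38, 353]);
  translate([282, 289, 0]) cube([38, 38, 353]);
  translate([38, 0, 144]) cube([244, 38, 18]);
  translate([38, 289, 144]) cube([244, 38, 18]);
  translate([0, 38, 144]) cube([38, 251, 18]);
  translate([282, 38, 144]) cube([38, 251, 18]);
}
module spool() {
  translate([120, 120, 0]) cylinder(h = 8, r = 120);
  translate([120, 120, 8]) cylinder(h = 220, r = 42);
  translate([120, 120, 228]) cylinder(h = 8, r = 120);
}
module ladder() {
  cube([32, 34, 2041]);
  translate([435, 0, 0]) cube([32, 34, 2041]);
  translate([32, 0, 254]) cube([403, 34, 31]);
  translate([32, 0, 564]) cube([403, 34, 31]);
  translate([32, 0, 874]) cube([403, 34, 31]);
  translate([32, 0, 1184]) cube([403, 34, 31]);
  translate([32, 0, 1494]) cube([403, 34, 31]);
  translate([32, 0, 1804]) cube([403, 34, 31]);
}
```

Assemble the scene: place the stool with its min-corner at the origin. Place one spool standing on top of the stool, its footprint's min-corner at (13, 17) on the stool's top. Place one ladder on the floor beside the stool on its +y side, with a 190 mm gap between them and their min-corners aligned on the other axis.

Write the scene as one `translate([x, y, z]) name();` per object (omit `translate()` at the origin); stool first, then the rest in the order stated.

stool();
translate([13, 17, 384]) spool();
translate([0, 517, 0]) ladder();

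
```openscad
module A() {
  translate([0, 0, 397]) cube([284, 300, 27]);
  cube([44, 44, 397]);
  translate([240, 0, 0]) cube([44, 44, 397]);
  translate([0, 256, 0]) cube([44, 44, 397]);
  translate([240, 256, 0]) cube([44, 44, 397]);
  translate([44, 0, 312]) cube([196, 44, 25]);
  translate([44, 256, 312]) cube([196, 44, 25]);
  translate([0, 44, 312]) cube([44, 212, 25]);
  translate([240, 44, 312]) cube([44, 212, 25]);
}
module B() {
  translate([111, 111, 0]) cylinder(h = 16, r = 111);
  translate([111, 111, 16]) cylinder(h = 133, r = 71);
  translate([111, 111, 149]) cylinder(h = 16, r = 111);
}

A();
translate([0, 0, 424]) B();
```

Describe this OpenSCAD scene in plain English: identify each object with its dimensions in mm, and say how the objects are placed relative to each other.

A is a four-legged stool. The seat is a 284×300×27 mm slab whose top surface is at z = 424 mm; four square legs, each 44×44 mm in cross-section, run from the floor (z = 0) to the underside of the seat, each flush with a corner of the seat. Four stretchers, 44 mm wide and 25 mm tall, connect adjacent legs with their undersides at z = 312 mm, each running between the inner faces of the legs it joins and aligned with the legs' outer faces on the other axis.

B is a spool: two coaxial disc flanges of radius 111 mm and thickness 16 mm, joined by a core cylinder of radius 71 mm and height 133 mm. The lower flange rests on z = 0 and the three cylinders share a vertical axis.

The spool is on top of the stool.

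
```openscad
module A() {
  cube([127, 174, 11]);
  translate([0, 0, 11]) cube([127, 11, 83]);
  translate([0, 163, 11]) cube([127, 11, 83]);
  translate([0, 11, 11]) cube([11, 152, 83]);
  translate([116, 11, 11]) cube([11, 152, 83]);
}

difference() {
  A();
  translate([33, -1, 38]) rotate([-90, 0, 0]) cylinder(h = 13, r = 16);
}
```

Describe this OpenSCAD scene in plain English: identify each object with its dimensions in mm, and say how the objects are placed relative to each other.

A is an open-topped rectangular box: outside dimensions 127×174×94 mm, with a uniform wall and base thickness of 11 mm. The base is a full 127×174 slab on the floor; four walls sit on top of the base. The front and back walls (the −y and +y sides) span the full width; the two side walls fit between them.

The open box has a circular hole of radius 16 mm through its front wall, centred at (x = 33, z = 38).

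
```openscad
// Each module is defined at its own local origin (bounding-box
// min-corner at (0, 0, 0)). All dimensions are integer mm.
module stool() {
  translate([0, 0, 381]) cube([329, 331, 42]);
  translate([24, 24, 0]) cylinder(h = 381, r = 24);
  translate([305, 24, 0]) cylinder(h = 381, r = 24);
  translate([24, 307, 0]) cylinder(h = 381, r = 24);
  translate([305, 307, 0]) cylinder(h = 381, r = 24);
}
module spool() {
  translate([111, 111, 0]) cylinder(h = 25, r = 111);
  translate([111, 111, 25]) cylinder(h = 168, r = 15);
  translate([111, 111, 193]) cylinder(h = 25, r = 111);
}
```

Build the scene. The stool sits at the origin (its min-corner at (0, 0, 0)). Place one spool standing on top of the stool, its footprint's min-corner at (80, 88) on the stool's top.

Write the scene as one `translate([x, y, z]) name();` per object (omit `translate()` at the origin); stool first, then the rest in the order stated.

stool();
translate([80, 88, 423]) spool();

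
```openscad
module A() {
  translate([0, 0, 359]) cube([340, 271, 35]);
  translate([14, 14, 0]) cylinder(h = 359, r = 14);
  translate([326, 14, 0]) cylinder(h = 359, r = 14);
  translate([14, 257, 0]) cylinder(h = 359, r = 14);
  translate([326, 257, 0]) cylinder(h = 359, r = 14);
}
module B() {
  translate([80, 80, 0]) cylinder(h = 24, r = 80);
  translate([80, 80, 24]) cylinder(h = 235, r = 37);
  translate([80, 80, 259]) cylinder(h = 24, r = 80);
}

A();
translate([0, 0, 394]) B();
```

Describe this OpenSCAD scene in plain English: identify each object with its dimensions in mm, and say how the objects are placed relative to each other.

A is a simple wooden stool: a rectangular seat 340 mm (x) by 271 mm (y), 35 mm thick, top face at z = 394 mm, on four round legs, each 28 mm in diameter. The legs rest on z = 0, each leg's axis is inset half a diameter from the nearest pair of seat edges (so the leg's bounding box is flush with the corner).

B is a spool: two coaxial disc flanges of radius 80 mm and thickness 24 mm, joined by a core cylinder of radius 37 mm and height 235 mm. The lower flange rests on z = 0 and the three cylinders share a vertical axis.

The spool is on top of the stool.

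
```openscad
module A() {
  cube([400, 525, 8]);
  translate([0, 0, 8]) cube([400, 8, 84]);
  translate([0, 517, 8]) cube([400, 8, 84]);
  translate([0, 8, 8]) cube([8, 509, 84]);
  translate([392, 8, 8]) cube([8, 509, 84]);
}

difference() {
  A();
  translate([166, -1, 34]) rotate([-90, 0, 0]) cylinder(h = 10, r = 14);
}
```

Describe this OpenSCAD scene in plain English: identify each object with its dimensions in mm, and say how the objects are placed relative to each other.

A is an open-topped rectangular box: outside dimensions 400×525×92 mm, with a uniform wall and base thickness of 8 mm. The base is a full 400×525 slab on the floor; four walls sit on top of the base. The front and back walls (the −y and +y sides) span the full width; the two side walls fit between them.

The open box has a circular hole of radius 14 mm through its front wall, centred at (x = 166, z = 34).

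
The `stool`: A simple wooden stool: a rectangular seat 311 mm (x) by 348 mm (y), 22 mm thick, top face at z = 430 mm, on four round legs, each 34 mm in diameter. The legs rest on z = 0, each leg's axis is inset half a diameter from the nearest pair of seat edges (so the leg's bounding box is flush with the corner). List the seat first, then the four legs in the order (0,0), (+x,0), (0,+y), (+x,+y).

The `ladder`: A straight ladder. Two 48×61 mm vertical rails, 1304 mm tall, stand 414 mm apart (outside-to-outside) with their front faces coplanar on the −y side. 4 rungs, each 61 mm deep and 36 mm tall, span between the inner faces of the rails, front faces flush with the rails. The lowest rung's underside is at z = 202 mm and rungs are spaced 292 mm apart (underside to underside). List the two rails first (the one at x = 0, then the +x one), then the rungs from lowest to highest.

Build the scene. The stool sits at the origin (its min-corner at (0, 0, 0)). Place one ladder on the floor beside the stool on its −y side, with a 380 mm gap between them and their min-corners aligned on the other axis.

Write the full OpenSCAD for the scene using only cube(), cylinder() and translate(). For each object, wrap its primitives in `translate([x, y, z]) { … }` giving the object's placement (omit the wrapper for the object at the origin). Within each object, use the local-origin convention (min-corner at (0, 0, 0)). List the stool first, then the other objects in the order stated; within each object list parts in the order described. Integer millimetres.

translate([0, 0, 408]) cube([311, 348, 22]);
translate([17, 17, 0]) cylinder(h = 408, r = 17);
translate([294, 17, 0]) cylinder(h = 408, r = 17);
translate([17, 331, 0]) cylinder(h = 408, r = 17);
translate([294, 331, 0]) cylinder(h = 408, r = 17);
translate([0, -441, 0]) {
  cube([48, 61, 1304]);
  translate([366, 0, 0]) cube([48, 61, 1304]);
  translate([48, 0, 202]) cube([318, 61, 36]);
  translate([48, 0, 494]) cube([318, 61, 36]);
  translate([48, 0, 786]) cube([318, 61, 36]);
  translate([48, 0, 1078]) cube([318, 61, 36]);
}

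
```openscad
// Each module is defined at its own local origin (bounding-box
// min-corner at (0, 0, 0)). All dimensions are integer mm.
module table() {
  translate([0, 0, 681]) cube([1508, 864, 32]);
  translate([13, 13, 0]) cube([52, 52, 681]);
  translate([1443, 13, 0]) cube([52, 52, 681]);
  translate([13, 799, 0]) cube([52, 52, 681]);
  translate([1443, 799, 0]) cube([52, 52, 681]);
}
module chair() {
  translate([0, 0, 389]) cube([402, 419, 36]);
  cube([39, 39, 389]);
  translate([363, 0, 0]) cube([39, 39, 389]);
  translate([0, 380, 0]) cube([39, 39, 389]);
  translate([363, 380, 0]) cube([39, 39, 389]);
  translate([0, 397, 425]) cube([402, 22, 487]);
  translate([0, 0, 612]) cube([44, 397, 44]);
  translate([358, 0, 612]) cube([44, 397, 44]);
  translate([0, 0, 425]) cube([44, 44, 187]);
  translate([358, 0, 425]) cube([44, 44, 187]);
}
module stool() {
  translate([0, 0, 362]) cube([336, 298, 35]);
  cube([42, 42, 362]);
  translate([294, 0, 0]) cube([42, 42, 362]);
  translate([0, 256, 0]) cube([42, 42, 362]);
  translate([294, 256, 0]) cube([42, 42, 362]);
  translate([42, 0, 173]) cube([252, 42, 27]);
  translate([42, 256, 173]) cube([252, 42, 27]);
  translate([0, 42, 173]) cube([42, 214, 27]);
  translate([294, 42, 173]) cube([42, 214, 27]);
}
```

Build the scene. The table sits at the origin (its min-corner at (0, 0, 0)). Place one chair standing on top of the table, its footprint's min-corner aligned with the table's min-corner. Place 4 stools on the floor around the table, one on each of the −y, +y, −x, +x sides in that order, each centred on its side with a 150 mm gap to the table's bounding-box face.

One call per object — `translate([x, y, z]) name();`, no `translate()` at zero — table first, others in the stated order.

table();
translate([0, 0, 713]) chair();
translate([586, -448, 0]) stool();
translate([586, 1014, 0]) stool();
translate([-486, 283, 0]) stool();
translate([1658, 283, 0]) stool();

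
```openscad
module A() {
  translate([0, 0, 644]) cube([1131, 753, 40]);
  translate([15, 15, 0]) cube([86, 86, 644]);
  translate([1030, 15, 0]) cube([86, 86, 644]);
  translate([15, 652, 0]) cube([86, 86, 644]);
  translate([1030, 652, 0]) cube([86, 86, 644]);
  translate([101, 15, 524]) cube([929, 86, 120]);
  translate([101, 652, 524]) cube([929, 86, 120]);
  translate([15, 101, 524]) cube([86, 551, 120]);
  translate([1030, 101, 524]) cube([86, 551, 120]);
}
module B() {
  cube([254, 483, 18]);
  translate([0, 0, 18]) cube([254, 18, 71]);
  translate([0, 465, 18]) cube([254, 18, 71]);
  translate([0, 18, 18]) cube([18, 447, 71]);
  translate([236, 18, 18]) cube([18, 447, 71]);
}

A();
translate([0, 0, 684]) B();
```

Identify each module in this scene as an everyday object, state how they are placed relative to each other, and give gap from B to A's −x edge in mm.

A is a table. B is an open box. The open box is on top of the table. The gap from the open box to the table's −x edge is 0 mm.

The open box's min-x is at 0; the table's min-x is 0; gap = 0 mm.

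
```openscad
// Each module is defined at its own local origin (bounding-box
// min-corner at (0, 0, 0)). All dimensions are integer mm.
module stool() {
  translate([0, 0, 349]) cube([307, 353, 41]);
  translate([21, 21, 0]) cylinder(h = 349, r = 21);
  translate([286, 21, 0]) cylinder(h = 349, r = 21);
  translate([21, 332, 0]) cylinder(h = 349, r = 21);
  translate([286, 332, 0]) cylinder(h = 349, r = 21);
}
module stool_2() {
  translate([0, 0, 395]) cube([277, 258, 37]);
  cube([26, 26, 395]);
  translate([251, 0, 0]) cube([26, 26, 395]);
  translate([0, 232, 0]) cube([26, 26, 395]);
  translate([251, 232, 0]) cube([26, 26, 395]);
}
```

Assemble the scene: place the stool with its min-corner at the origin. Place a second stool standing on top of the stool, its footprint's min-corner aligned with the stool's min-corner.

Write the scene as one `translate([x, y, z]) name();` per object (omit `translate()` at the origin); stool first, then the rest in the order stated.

stool();
translate([0, 0, 390]) stool_2();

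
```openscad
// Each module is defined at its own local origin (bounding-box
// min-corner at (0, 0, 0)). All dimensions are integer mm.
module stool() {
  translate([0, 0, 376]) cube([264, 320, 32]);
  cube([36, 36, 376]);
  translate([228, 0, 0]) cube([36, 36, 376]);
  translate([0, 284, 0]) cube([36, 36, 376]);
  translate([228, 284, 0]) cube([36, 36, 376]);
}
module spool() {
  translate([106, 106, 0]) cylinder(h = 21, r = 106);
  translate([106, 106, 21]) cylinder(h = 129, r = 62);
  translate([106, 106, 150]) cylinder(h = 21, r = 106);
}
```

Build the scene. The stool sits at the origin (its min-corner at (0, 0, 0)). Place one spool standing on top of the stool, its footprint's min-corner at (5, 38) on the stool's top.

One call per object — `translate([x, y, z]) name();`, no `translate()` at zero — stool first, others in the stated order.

stool();
translate([5, 38, 408]) spool();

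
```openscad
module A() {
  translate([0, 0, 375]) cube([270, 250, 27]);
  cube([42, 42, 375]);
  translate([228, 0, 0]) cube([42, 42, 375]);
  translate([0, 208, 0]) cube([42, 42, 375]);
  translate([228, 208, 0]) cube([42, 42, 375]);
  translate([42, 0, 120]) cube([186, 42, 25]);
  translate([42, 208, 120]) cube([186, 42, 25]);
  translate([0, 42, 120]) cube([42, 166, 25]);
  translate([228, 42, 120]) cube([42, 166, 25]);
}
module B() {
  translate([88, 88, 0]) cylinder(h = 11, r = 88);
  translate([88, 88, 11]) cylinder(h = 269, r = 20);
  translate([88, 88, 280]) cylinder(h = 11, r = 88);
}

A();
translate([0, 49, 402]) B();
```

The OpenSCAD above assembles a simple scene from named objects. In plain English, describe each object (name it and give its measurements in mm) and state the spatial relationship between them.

A is a four-legged stool. The seat is 270×250 mm, 27 mm thick, top at z = 402 mm. It stands on four square legs, each 42×42 mm in cross-section, from z = 0 to the seat underside, each flush with a corner of the seat. Four stretchers, 42 mm wide and 25 mm tall, connect adjacent legs with their undersides at z = 120 mm, each running between the inner faces of the legs it joins and aligned with the legs' outer faces on the other axis.

B is a spool: two coaxial disc flanges of radius 88 mm and thickness 11 mm, joined by a core cylinder of radius 20 mm and height 269 mm. The lower flange rests on z = 0 and the three cylinders share a vertical axis.

The spool is on top of the stool.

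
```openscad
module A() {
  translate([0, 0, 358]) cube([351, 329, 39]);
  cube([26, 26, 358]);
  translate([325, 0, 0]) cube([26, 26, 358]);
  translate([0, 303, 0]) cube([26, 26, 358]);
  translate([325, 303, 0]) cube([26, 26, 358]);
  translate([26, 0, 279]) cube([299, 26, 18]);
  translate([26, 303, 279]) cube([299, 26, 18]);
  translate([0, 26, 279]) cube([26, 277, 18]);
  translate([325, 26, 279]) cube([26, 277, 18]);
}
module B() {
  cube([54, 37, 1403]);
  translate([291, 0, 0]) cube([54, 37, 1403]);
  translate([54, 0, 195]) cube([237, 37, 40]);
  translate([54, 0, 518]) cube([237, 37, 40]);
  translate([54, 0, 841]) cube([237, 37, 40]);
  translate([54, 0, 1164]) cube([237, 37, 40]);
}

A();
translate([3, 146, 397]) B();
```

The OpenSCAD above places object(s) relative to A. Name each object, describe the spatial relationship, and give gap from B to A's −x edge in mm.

A is a stool. B is a ladder. The ladder is on top of the stool, centred. The gap from the ladder to the stool's −x edge is 3 mm.

The ladder's min-x is at 3; the stool's min-x is 0; gap = 3 mm.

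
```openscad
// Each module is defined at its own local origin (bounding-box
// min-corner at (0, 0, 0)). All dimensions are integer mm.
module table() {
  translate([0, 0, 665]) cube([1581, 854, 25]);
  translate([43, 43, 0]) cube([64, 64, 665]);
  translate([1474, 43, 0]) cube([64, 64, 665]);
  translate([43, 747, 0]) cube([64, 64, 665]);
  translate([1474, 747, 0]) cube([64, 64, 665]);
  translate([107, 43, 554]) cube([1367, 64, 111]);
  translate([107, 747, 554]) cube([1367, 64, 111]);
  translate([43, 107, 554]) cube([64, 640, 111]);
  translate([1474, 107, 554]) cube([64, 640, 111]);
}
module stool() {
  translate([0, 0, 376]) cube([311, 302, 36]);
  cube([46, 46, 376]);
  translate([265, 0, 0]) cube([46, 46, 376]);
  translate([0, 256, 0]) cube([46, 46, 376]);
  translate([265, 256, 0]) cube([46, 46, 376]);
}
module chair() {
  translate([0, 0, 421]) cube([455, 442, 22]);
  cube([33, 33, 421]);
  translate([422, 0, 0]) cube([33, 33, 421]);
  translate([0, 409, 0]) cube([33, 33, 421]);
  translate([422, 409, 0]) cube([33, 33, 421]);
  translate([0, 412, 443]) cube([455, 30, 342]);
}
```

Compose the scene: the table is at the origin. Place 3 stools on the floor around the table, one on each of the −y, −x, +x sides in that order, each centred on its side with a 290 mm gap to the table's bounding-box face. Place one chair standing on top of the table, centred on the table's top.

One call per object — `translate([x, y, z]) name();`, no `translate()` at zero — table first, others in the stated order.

table();
translate([635, -592, 0]) stool();
translate([-601, 276, 0]) stool();
translate([1871, 276, 0]) stool();
translate([563, 206, 690]) chair();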